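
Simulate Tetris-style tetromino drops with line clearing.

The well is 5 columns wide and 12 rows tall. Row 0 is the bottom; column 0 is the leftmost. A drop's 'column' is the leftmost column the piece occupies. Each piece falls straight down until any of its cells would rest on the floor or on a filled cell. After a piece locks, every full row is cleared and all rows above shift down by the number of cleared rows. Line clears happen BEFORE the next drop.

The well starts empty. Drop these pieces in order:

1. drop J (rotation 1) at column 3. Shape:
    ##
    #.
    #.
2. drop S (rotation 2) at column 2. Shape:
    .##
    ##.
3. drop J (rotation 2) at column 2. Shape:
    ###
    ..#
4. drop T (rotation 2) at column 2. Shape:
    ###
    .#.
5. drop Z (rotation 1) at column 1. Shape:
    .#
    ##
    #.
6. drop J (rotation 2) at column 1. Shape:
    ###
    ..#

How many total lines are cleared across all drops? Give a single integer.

Answer: 0

Derivation:
Drop 1: J rot1 at col 3 lands with bottom-row=0; cleared 0 line(s) (total 0); column heights now [0 0 0 3 3], max=3
Drop 2: S rot2 at col 2 lands with bottom-row=3; cleared 0 line(s) (total 0); column heights now [0 0 4 5 5], max=5
Drop 3: J rot2 at col 2 lands with bottom-row=5; cleared 0 line(s) (total 0); column heights now [0 0 7 7 7], max=7
Drop 4: T rot2 at col 2 lands with bottom-row=7; cleared 0 line(s) (total 0); column heights now [0 0 9 9 9], max=9
Drop 5: Z rot1 at col 1 lands with bottom-row=8; cleared 0 line(s) (total 0); column heights now [0 10 11 9 9], max=11
Drop 6: J rot2 at col 1 lands with bottom-row=10; cleared 0 line(s) (total 0); column heights now [0 12 12 12 9], max=12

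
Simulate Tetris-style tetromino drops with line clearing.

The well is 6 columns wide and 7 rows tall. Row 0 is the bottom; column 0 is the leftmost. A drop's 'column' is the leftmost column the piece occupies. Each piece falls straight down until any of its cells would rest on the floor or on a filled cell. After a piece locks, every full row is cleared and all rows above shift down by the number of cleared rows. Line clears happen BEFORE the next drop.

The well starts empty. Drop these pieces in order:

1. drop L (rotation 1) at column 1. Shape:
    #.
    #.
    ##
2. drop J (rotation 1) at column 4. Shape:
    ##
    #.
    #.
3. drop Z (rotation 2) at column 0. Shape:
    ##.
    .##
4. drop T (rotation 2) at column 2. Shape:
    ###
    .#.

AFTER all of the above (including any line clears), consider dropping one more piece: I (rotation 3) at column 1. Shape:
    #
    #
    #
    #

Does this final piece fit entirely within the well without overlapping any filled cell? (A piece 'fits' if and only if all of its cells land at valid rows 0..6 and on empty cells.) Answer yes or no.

Answer: no

Derivation:
Drop 1: L rot1 at col 1 lands with bottom-row=0; cleared 0 line(s) (total 0); column heights now [0 3 1 0 0 0], max=3
Drop 2: J rot1 at col 4 lands with bottom-row=0; cleared 0 line(s) (total 0); column heights now [0 3 1 0 3 3], max=3
Drop 3: Z rot2 at col 0 lands with bottom-row=3; cleared 0 line(s) (total 0); column heights now [5 5 4 0 3 3], max=5
Drop 4: T rot2 at col 2 lands with bottom-row=3; cleared 0 line(s) (total 0); column heights now [5 5 5 5 5 3], max=5
Test piece I rot3 at col 1 (width 1): heights before test = [5 5 5 5 5 3]; fits = False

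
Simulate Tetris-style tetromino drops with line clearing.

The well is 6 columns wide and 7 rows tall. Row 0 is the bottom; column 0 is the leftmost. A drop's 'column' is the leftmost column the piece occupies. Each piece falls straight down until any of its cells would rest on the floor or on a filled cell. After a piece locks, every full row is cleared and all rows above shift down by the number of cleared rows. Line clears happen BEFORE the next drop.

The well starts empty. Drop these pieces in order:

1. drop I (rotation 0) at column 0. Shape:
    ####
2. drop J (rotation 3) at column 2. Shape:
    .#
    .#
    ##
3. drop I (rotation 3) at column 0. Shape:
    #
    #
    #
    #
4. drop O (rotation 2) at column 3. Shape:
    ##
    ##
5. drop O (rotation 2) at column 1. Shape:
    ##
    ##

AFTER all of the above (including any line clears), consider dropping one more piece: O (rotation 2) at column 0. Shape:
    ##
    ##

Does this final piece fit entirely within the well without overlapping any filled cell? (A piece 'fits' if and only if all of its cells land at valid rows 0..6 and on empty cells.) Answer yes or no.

Answer: yes

Derivation:
Drop 1: I rot0 at col 0 lands with bottom-row=0; cleared 0 line(s) (total 0); column heights now [1 1 1 1 0 0], max=1
Drop 2: J rot3 at col 2 lands with bottom-row=1; cleared 0 line(s) (total 0); column heights now [1 1 2 4 0 0], max=4
Drop 3: I rot3 at col 0 lands with bottom-row=1; cleared 0 line(s) (total 0); column heights now [5 1 2 4 0 0], max=5
Drop 4: O rot2 at col 3 lands with bottom-row=4; cleared 0 line(s) (total 0); column heights now [5 1 2 6 6 0], max=6
Drop 5: O rot2 at col 1 lands with bottom-row=2; cleared 0 line(s) (total 0); column heights now [5 4 4 6 6 0], max=6
Test piece O rot2 at col 0 (width 2): heights before test = [5 4 4 6 6 0]; fits = True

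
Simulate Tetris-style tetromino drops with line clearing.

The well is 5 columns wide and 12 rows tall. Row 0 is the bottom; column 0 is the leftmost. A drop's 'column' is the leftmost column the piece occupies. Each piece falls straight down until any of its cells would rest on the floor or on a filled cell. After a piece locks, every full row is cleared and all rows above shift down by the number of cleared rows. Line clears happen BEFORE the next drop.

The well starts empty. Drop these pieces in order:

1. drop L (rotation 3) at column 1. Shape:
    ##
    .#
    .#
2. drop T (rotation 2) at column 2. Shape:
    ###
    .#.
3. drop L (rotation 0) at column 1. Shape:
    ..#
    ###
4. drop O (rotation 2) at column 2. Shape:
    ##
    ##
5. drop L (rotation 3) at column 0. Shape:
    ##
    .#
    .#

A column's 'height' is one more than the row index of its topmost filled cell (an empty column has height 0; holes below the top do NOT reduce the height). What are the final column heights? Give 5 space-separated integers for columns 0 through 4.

Drop 1: L rot3 at col 1 lands with bottom-row=0; cleared 0 line(s) (total 0); column heights now [0 3 3 0 0], max=3
Drop 2: T rot2 at col 2 lands with bottom-row=2; cleared 0 line(s) (total 0); column heights now [0 3 4 4 4], max=4
Drop 3: L rot0 at col 1 lands with bottom-row=4; cleared 0 line(s) (total 0); column heights now [0 5 5 6 4], max=6
Drop 4: O rot2 at col 2 lands with bottom-row=6; cleared 0 line(s) (total 0); column heights now [0 5 8 8 4], max=8
Drop 5: L rot3 at col 0 lands with bottom-row=5; cleared 0 line(s) (total 0); column heights now [8 8 8 8 4], max=8

Answer: 8 8 8 8 4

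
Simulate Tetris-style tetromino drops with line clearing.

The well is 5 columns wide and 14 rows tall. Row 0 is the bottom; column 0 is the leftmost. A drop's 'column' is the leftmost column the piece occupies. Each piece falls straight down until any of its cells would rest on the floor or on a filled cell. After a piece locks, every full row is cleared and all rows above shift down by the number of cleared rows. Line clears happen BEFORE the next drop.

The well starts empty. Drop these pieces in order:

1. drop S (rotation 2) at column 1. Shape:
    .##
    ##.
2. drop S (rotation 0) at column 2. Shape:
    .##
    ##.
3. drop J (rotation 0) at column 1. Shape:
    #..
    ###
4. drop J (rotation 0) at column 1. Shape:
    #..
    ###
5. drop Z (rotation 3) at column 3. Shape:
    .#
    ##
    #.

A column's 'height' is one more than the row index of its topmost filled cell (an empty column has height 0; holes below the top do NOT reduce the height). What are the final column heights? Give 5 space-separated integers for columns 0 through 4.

Answer: 0 8 7 9 10

Derivation:
Drop 1: S rot2 at col 1 lands with bottom-row=0; cleared 0 line(s) (total 0); column heights now [0 1 2 2 0], max=2
Drop 2: S rot0 at col 2 lands with bottom-row=2; cleared 0 line(s) (total 0); column heights now [0 1 3 4 4], max=4
Drop 3: J rot0 at col 1 lands with bottom-row=4; cleared 0 line(s) (total 0); column heights now [0 6 5 5 4], max=6
Drop 4: J rot0 at col 1 lands with bottom-row=6; cleared 0 line(s) (total 0); column heights now [0 8 7 7 4], max=8
Drop 5: Z rot3 at col 3 lands with bottom-row=7; cleared 0 line(s) (total 0); column heights now [0 8 7 9 10], max=10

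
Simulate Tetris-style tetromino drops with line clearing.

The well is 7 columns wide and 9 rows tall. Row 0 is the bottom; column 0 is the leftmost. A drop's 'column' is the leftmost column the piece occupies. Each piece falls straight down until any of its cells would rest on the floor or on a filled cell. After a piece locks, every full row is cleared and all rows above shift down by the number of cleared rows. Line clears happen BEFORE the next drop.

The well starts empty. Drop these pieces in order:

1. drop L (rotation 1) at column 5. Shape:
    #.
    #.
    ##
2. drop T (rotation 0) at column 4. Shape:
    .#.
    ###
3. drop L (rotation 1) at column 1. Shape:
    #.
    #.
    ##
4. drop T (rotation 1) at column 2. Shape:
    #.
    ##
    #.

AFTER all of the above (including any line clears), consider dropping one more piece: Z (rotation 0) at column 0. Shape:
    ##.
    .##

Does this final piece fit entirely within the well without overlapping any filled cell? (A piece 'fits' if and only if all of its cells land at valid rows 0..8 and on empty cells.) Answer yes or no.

Answer: yes

Derivation:
Drop 1: L rot1 at col 5 lands with bottom-row=0; cleared 0 line(s) (total 0); column heights now [0 0 0 0 0 3 1], max=3
Drop 2: T rot0 at col 4 lands with bottom-row=3; cleared 0 line(s) (total 0); column heights now [0 0 0 0 4 5 4], max=5
Drop 3: L rot1 at col 1 lands with bottom-row=0; cleared 0 line(s) (total 0); column heights now [0 3 1 0 4 5 4], max=5
Drop 4: T rot1 at col 2 lands with bottom-row=1; cleared 0 line(s) (total 0); column heights now [0 3 4 3 4 5 4], max=5
Test piece Z rot0 at col 0 (width 3): heights before test = [0 3 4 3 4 5 4]; fits = True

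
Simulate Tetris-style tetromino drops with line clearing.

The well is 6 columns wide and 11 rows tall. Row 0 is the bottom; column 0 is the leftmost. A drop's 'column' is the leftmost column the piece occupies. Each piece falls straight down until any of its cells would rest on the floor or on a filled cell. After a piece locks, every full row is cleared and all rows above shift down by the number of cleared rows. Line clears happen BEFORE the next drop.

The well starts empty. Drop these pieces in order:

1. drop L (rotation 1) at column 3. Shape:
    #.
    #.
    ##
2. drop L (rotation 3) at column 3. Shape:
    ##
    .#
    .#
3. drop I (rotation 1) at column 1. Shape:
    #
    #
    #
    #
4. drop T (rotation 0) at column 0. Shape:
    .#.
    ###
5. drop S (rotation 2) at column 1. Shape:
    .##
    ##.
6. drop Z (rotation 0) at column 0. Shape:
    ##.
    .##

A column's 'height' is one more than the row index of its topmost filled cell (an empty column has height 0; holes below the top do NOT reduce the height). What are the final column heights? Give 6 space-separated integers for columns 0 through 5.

Answer: 10 10 9 8 4 0

Derivation:
Drop 1: L rot1 at col 3 lands with bottom-row=0; cleared 0 line(s) (total 0); column heights now [0 0 0 3 1 0], max=3
Drop 2: L rot3 at col 3 lands with bottom-row=1; cleared 0 line(s) (total 0); column heights now [0 0 0 4 4 0], max=4
Drop 3: I rot1 at col 1 lands with bottom-row=0; cleared 0 line(s) (total 0); column heights now [0 4 0 4 4 0], max=4
Drop 4: T rot0 at col 0 lands with bottom-row=4; cleared 0 line(s) (total 0); column heights now [5 6 5 4 4 0], max=6
Drop 5: S rot2 at col 1 lands with bottom-row=6; cleared 0 line(s) (total 0); column heights now [5 7 8 8 4 0], max=8
Drop 6: Z rot0 at col 0 lands with bottom-row=8; cleared 0 line(s) (total 0); column heights now [10 10 9 8 4 0], max=10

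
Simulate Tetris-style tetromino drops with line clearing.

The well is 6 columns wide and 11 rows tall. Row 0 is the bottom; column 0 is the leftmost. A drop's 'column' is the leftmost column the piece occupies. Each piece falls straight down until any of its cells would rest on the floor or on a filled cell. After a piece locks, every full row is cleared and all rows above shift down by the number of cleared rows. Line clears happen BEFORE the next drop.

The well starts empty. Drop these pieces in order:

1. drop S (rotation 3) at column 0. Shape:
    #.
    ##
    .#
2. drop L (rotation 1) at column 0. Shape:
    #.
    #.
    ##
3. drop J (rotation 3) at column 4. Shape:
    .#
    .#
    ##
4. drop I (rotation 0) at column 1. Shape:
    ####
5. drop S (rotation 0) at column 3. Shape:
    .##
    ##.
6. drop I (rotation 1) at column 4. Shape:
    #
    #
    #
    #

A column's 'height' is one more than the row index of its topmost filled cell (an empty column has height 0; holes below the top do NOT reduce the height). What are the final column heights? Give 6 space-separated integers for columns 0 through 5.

Answer: 6 5 5 6 11 7

Derivation:
Drop 1: S rot3 at col 0 lands with bottom-row=0; cleared 0 line(s) (total 0); column heights now [3 2 0 0 0 0], max=3
Drop 2: L rot1 at col 0 lands with bottom-row=3; cleared 0 line(s) (total 0); column heights now [6 4 0 0 0 0], max=6
Drop 3: J rot3 at col 4 lands with bottom-row=0; cleared 0 line(s) (total 0); column heights now [6 4 0 0 1 3], max=6
Drop 4: I rot0 at col 1 lands with bottom-row=4; cleared 0 line(s) (total 0); column heights now [6 5 5 5 5 3], max=6
Drop 5: S rot0 at col 3 lands with bottom-row=5; cleared 0 line(s) (total 0); column heights now [6 5 5 6 7 7], max=7
Drop 6: I rot1 at col 4 lands with bottom-row=7; cleared 0 line(s) (total 0); column heights now [6 5 5 6 11 7], max=11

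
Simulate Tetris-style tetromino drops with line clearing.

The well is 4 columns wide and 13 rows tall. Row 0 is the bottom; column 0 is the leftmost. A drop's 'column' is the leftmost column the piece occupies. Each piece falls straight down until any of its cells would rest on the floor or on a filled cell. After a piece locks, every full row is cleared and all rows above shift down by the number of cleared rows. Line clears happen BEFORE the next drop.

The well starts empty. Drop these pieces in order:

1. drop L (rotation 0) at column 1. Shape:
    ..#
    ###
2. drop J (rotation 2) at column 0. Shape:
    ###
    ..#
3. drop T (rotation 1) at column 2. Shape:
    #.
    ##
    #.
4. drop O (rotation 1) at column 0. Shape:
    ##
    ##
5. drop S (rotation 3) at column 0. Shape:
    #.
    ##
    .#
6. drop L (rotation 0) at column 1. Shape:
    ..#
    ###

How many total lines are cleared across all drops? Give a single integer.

Drop 1: L rot0 at col 1 lands with bottom-row=0; cleared 0 line(s) (total 0); column heights now [0 1 1 2], max=2
Drop 2: J rot2 at col 0 lands with bottom-row=1; cleared 0 line(s) (total 0); column heights now [3 3 3 2], max=3
Drop 3: T rot1 at col 2 lands with bottom-row=3; cleared 0 line(s) (total 0); column heights now [3 3 6 5], max=6
Drop 4: O rot1 at col 0 lands with bottom-row=3; cleared 1 line(s) (total 1); column heights now [4 4 5 2], max=5
Drop 5: S rot3 at col 0 lands with bottom-row=4; cleared 0 line(s) (total 1); column heights now [7 6 5 2], max=7
Drop 6: L rot0 at col 1 lands with bottom-row=6; cleared 1 line(s) (total 2); column heights now [6 6 5 7], max=7

Answer: 2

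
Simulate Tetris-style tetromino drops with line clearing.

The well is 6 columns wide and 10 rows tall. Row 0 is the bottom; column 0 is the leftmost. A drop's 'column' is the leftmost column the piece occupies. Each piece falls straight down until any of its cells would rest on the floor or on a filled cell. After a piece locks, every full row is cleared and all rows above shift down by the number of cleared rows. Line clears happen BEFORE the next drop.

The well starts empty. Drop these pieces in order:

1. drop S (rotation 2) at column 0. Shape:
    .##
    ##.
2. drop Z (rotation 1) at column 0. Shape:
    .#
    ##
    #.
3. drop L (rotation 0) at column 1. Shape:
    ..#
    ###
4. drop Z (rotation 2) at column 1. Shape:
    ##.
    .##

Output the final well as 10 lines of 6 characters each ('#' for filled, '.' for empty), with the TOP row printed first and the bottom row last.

Answer: ......
......
.##...
..##..
...#..
.###..
.#....
##....
###...
##....

Derivation:
Drop 1: S rot2 at col 0 lands with bottom-row=0; cleared 0 line(s) (total 0); column heights now [1 2 2 0 0 0], max=2
Drop 2: Z rot1 at col 0 lands with bottom-row=1; cleared 0 line(s) (total 0); column heights now [3 4 2 0 0 0], max=4
Drop 3: L rot0 at col 1 lands with bottom-row=4; cleared 0 line(s) (total 0); column heights now [3 5 5 6 0 0], max=6
Drop 4: Z rot2 at col 1 lands with bottom-row=6; cleared 0 line(s) (total 0); column heights now [3 8 8 7 0 0], max=8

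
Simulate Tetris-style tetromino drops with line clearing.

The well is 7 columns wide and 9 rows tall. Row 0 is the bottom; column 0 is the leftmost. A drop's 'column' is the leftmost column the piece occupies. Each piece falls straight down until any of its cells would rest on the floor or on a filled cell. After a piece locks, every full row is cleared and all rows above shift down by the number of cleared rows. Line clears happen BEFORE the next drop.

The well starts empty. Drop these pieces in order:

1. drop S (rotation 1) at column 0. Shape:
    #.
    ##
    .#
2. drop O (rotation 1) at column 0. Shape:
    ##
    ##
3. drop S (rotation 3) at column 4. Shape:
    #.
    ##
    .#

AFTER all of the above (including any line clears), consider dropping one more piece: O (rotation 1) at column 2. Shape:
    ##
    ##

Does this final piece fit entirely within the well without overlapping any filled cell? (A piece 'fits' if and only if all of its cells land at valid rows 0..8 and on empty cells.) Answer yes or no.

Drop 1: S rot1 at col 0 lands with bottom-row=0; cleared 0 line(s) (total 0); column heights now [3 2 0 0 0 0 0], max=3
Drop 2: O rot1 at col 0 lands with bottom-row=3; cleared 0 line(s) (total 0); column heights now [5 5 0 0 0 0 0], max=5
Drop 3: S rot3 at col 4 lands with bottom-row=0; cleared 0 line(s) (total 0); column heights now [5 5 0 0 3 2 0], max=5
Test piece O rot1 at col 2 (width 2): heights before test = [5 5 0 0 3 2 0]; fits = True

Answer: yes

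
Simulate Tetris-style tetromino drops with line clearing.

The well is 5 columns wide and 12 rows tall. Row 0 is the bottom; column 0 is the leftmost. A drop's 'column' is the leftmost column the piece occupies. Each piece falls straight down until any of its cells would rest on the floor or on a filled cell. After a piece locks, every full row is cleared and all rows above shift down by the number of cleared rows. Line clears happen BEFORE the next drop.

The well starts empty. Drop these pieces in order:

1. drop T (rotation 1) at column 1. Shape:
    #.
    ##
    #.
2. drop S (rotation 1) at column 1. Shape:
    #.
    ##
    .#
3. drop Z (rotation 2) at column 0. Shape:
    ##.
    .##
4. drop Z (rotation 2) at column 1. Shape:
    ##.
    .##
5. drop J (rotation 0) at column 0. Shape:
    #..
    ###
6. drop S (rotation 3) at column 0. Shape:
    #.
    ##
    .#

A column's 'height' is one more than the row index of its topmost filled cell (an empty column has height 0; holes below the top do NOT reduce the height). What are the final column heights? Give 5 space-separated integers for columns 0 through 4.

Answer: 12 11 9 7 0

Derivation:
Drop 1: T rot1 at col 1 lands with bottom-row=0; cleared 0 line(s) (total 0); column heights now [0 3 2 0 0], max=3
Drop 2: S rot1 at col 1 lands with bottom-row=2; cleared 0 line(s) (total 0); column heights now [0 5 4 0 0], max=5
Drop 3: Z rot2 at col 0 lands with bottom-row=5; cleared 0 line(s) (total 0); column heights now [7 7 6 0 0], max=7
Drop 4: Z rot2 at col 1 lands with bottom-row=6; cleared 0 line(s) (total 0); column heights now [7 8 8 7 0], max=8
Drop 5: J rot0 at col 0 lands with bottom-row=8; cleared 0 line(s) (total 0); column heights now [10 9 9 7 0], max=10
Drop 6: S rot3 at col 0 lands with bottom-row=9; cleared 0 line(s) (total 0); column heights now [12 11 9 7 0], max=12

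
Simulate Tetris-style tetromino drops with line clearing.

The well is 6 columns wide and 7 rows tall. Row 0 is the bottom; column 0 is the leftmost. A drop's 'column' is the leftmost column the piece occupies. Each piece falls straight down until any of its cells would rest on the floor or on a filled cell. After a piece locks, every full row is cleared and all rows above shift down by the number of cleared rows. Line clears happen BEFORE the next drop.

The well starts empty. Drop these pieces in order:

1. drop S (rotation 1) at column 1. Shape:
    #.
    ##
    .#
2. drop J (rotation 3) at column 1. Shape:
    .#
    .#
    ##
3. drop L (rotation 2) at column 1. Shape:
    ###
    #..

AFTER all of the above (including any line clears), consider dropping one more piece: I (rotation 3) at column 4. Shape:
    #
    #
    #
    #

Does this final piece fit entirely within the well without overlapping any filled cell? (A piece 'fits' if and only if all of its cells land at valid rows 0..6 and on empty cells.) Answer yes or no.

Answer: yes

Derivation:
Drop 1: S rot1 at col 1 lands with bottom-row=0; cleared 0 line(s) (total 0); column heights now [0 3 2 0 0 0], max=3
Drop 2: J rot3 at col 1 lands with bottom-row=3; cleared 0 line(s) (total 0); column heights now [0 4 6 0 0 0], max=6
Drop 3: L rot2 at col 1 lands with bottom-row=5; cleared 0 line(s) (total 0); column heights now [0 7 7 7 0 0], max=7
Test piece I rot3 at col 4 (width 1): heights before test = [0 7 7 7 0 0]; fits = True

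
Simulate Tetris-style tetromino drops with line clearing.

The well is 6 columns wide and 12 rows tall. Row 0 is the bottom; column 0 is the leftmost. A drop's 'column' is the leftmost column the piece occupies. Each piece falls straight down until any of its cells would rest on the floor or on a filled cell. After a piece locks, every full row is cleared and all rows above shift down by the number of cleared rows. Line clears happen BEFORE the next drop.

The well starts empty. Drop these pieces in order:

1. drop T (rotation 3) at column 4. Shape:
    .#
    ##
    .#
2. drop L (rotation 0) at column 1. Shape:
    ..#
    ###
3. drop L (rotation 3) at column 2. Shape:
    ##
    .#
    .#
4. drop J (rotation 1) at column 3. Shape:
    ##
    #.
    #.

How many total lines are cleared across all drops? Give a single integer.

Answer: 0

Derivation:
Drop 1: T rot3 at col 4 lands with bottom-row=0; cleared 0 line(s) (total 0); column heights now [0 0 0 0 2 3], max=3
Drop 2: L rot0 at col 1 lands with bottom-row=0; cleared 0 line(s) (total 0); column heights now [0 1 1 2 2 3], max=3
Drop 3: L rot3 at col 2 lands with bottom-row=2; cleared 0 line(s) (total 0); column heights now [0 1 5 5 2 3], max=5
Drop 4: J rot1 at col 3 lands with bottom-row=5; cleared 0 line(s) (total 0); column heights now [0 1 5 8 8 3], max=8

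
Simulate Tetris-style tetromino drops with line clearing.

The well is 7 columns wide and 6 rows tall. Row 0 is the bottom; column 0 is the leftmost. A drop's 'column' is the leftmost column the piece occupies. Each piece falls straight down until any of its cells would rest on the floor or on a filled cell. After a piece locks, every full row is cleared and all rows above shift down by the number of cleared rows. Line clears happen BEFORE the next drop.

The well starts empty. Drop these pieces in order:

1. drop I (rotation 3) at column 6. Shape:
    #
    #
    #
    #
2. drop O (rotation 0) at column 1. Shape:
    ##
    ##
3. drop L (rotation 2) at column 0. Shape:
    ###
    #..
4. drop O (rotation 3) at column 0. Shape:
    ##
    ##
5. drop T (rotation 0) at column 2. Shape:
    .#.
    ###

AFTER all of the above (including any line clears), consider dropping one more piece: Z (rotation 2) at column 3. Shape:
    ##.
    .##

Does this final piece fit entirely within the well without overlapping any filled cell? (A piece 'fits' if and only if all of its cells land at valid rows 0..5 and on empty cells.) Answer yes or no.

Answer: yes

Derivation:
Drop 1: I rot3 at col 6 lands with bottom-row=0; cleared 0 line(s) (total 0); column heights now [0 0 0 0 0 0 4], max=4
Drop 2: O rot0 at col 1 lands with bottom-row=0; cleared 0 line(s) (total 0); column heights now [0 2 2 0 0 0 4], max=4
Drop 3: L rot2 at col 0 lands with bottom-row=1; cleared 0 line(s) (total 0); column heights now [3 3 3 0 0 0 4], max=4
Drop 4: O rot3 at col 0 lands with bottom-row=3; cleared 0 line(s) (total 0); column heights now [5 5 3 0 0 0 4], max=5
Drop 5: T rot0 at col 2 lands with bottom-row=3; cleared 0 line(s) (total 0); column heights now [5 5 4 5 4 0 4], max=5
Test piece Z rot2 at col 3 (width 3): heights before test = [5 5 4 5 4 0 4]; fits = True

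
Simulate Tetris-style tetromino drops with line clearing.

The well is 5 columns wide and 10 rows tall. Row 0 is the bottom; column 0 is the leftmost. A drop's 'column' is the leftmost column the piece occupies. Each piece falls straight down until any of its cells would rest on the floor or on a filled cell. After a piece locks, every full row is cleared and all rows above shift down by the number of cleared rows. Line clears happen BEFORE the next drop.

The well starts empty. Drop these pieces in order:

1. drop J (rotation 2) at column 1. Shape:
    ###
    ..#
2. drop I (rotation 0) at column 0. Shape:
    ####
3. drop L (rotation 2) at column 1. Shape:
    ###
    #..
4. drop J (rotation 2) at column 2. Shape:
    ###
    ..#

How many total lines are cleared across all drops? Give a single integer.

Drop 1: J rot2 at col 1 lands with bottom-row=0; cleared 0 line(s) (total 0); column heights now [0 2 2 2 0], max=2
Drop 2: I rot0 at col 0 lands with bottom-row=2; cleared 0 line(s) (total 0); column heights now [3 3 3 3 0], max=3
Drop 3: L rot2 at col 1 lands with bottom-row=3; cleared 0 line(s) (total 0); column heights now [3 5 5 5 0], max=5
Drop 4: J rot2 at col 2 lands with bottom-row=4; cleared 0 line(s) (total 0); column heights now [3 5 6 6 6], max=6

Answer: 0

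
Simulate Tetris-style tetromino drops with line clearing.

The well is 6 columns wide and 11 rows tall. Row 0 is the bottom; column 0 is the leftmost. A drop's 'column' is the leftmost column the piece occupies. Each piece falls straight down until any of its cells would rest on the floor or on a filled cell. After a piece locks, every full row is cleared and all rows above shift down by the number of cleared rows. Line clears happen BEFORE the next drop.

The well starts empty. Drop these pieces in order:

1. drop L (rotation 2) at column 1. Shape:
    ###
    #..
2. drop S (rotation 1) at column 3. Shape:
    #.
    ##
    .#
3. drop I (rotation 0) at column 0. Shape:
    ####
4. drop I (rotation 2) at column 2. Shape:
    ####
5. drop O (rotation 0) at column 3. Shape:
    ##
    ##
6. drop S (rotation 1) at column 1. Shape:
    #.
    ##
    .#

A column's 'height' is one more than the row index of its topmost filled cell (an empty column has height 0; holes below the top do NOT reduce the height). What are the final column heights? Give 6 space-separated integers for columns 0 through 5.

Drop 1: L rot2 at col 1 lands with bottom-row=0; cleared 0 line(s) (total 0); column heights now [0 2 2 2 0 0], max=2
Drop 2: S rot1 at col 3 lands with bottom-row=1; cleared 0 line(s) (total 0); column heights now [0 2 2 4 3 0], max=4
Drop 3: I rot0 at col 0 lands with bottom-row=4; cleared 0 line(s) (total 0); column heights now [5 5 5 5 3 0], max=5
Drop 4: I rot2 at col 2 lands with bottom-row=5; cleared 0 line(s) (total 0); column heights now [5 5 6 6 6 6], max=6
Drop 5: O rot0 at col 3 lands with bottom-row=6; cleared 0 line(s) (total 0); column heights now [5 5 6 8 8 6], max=8
Drop 6: S rot1 at col 1 lands with bottom-row=6; cleared 0 line(s) (total 0); column heights now [5 9 8 8 8 6], max=9

Answer: 5 9 8 8 8 6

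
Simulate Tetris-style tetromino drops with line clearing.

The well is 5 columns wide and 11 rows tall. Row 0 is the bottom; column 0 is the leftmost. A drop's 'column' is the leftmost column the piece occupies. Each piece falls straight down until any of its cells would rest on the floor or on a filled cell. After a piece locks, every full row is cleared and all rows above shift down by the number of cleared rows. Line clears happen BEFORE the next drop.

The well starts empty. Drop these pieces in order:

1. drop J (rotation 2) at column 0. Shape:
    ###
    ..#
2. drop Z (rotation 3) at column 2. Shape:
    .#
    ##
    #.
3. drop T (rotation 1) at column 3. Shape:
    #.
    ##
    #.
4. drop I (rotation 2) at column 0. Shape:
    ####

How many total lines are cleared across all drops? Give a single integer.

Answer: 0

Derivation:
Drop 1: J rot2 at col 0 lands with bottom-row=0; cleared 0 line(s) (total 0); column heights now [2 2 2 0 0], max=2
Drop 2: Z rot3 at col 2 lands with bottom-row=2; cleared 0 line(s) (total 0); column heights now [2 2 4 5 0], max=5
Drop 3: T rot1 at col 3 lands with bottom-row=5; cleared 0 line(s) (total 0); column heights now [2 2 4 8 7], max=8
Drop 4: I rot2 at col 0 lands with bottom-row=8; cleared 0 line(s) (total 0); column heights now [9 9 9 9 7], max=9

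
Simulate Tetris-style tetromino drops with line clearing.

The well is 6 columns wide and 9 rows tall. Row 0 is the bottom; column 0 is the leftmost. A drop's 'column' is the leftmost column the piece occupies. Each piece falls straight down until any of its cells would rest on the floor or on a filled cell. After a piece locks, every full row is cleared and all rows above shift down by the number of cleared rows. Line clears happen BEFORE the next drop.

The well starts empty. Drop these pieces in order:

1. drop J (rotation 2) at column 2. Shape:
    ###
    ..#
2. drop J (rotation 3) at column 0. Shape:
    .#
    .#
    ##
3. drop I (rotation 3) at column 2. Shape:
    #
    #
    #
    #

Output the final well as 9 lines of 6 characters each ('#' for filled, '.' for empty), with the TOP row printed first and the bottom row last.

Drop 1: J rot2 at col 2 lands with bottom-row=0; cleared 0 line(s) (total 0); column heights now [0 0 2 2 2 0], max=2
Drop 2: J rot3 at col 0 lands with bottom-row=0; cleared 0 line(s) (total 0); column heights now [1 3 2 2 2 0], max=3
Drop 3: I rot3 at col 2 lands with bottom-row=2; cleared 0 line(s) (total 0); column heights now [1 3 6 2 2 0], max=6

Answer: ......
......
......
..#...
..#...
..#...
.##...
.####.
##..#.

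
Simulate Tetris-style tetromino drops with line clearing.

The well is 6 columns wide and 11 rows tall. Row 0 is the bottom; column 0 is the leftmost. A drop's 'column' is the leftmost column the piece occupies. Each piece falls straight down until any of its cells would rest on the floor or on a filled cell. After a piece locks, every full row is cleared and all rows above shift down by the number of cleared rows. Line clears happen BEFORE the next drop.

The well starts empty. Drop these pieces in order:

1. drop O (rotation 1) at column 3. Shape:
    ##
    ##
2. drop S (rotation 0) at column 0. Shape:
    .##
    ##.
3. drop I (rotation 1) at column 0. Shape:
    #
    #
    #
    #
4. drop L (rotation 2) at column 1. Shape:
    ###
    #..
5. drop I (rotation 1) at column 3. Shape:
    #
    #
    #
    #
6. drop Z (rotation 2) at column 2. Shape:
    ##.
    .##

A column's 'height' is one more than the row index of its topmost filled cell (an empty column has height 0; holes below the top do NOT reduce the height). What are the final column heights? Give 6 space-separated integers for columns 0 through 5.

Answer: 5 4 10 10 9 0

Derivation:
Drop 1: O rot1 at col 3 lands with bottom-row=0; cleared 0 line(s) (total 0); column heights now [0 0 0 2 2 0], max=2
Drop 2: S rot0 at col 0 lands with bottom-row=0; cleared 0 line(s) (total 0); column heights now [1 2 2 2 2 0], max=2
Drop 3: I rot1 at col 0 lands with bottom-row=1; cleared 0 line(s) (total 0); column heights now [5 2 2 2 2 0], max=5
Drop 4: L rot2 at col 1 lands with bottom-row=2; cleared 0 line(s) (total 0); column heights now [5 4 4 4 2 0], max=5
Drop 5: I rot1 at col 3 lands with bottom-row=4; cleared 0 line(s) (total 0); column heights now [5 4 4 8 2 0], max=8
Drop 6: Z rot2 at col 2 lands with bottom-row=8; cleared 0 line(s) (total 0); column heights now [5 4 10 10 9 0], max=10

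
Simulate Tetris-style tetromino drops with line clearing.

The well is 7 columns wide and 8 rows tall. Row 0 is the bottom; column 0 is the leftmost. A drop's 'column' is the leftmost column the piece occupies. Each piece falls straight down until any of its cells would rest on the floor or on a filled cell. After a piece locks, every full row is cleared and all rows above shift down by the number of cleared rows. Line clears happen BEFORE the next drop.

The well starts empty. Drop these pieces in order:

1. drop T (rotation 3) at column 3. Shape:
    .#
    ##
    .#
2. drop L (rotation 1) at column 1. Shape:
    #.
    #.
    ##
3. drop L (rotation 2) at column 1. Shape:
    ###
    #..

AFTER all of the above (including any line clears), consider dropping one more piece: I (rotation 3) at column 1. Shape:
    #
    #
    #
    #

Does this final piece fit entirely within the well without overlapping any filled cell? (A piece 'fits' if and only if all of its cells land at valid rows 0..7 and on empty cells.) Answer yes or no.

Drop 1: T rot3 at col 3 lands with bottom-row=0; cleared 0 line(s) (total 0); column heights now [0 0 0 2 3 0 0], max=3
Drop 2: L rot1 at col 1 lands with bottom-row=0; cleared 0 line(s) (total 0); column heights now [0 3 1 2 3 0 0], max=3
Drop 3: L rot2 at col 1 lands with bottom-row=3; cleared 0 line(s) (total 0); column heights now [0 5 5 5 3 0 0], max=5
Test piece I rot3 at col 1 (width 1): heights before test = [0 5 5 5 3 0 0]; fits = False

Answer: no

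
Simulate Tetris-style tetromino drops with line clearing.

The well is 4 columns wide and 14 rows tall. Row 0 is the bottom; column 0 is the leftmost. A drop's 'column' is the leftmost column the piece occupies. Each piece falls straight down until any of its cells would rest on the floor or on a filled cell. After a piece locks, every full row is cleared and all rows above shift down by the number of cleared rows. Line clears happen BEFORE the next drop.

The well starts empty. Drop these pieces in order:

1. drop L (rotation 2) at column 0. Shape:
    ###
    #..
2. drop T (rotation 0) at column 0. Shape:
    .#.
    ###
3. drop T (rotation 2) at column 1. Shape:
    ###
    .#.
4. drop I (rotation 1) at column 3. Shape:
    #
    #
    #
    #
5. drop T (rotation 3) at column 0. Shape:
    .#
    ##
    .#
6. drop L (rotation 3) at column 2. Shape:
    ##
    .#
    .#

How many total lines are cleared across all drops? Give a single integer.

Answer: 0

Derivation:
Drop 1: L rot2 at col 0 lands with bottom-row=0; cleared 0 line(s) (total 0); column heights now [2 2 2 0], max=2
Drop 2: T rot0 at col 0 lands with bottom-row=2; cleared 0 line(s) (total 0); column heights now [3 4 3 0], max=4
Drop 3: T rot2 at col 1 lands with bottom-row=3; cleared 0 line(s) (total 0); column heights now [3 5 5 5], max=5
Drop 4: I rot1 at col 3 lands with bottom-row=5; cleared 0 line(s) (total 0); column heights now [3 5 5 9], max=9
Drop 5: T rot3 at col 0 lands with bottom-row=5; cleared 0 line(s) (total 0); column heights now [7 8 5 9], max=9
Drop 6: L rot3 at col 2 lands with bottom-row=9; cleared 0 line(s) (total 0); column heights now [7 8 12 12], max=12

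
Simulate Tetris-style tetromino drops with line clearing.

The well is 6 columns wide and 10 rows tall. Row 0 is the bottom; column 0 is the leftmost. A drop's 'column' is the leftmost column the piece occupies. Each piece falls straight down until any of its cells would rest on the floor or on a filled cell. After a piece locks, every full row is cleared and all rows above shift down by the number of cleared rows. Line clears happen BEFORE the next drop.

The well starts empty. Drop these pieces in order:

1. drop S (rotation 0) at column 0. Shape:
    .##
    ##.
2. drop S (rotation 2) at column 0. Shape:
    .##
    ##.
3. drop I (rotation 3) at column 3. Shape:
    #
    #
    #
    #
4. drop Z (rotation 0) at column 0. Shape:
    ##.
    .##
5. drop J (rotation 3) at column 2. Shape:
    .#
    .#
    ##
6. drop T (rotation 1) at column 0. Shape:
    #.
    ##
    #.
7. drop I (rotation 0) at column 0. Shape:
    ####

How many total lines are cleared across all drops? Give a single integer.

Answer: 0

Derivation:
Drop 1: S rot0 at col 0 lands with bottom-row=0; cleared 0 line(s) (total 0); column heights now [1 2 2 0 0 0], max=2
Drop 2: S rot2 at col 0 lands with bottom-row=2; cleared 0 line(s) (total 0); column heights now [3 4 4 0 0 0], max=4
Drop 3: I rot3 at col 3 lands with bottom-row=0; cleared 0 line(s) (total 0); column heights now [3 4 4 4 0 0], max=4
Drop 4: Z rot0 at col 0 lands with bottom-row=4; cleared 0 line(s) (total 0); column heights now [6 6 5 4 0 0], max=6
Drop 5: J rot3 at col 2 lands with bottom-row=5; cleared 0 line(s) (total 0); column heights now [6 6 6 8 0 0], max=8
Drop 6: T rot1 at col 0 lands with bottom-row=6; cleared 0 line(s) (total 0); column heights now [9 8 6 8 0 0], max=9
Drop 7: I rot0 at col 0 lands with bottom-row=9; cleared 0 line(s) (total 0); column heights now [10 10 10 10 0 0], max=10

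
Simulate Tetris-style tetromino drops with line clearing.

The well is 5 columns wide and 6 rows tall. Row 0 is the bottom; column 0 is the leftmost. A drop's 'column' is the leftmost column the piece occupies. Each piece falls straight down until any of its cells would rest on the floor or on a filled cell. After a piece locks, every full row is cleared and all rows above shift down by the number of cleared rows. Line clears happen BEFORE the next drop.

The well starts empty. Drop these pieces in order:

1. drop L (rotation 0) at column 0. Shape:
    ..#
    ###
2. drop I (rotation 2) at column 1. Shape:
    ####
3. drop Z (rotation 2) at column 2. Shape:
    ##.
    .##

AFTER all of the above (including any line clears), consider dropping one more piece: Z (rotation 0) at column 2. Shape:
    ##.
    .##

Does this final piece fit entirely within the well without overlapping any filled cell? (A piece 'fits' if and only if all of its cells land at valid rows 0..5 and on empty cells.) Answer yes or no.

Drop 1: L rot0 at col 0 lands with bottom-row=0; cleared 0 line(s) (total 0); column heights now [1 1 2 0 0], max=2
Drop 2: I rot2 at col 1 lands with bottom-row=2; cleared 0 line(s) (total 0); column heights now [1 3 3 3 3], max=3
Drop 3: Z rot2 at col 2 lands with bottom-row=3; cleared 0 line(s) (total 0); column heights now [1 3 5 5 4], max=5
Test piece Z rot0 at col 2 (width 3): heights before test = [1 3 5 5 4]; fits = False

Answer: no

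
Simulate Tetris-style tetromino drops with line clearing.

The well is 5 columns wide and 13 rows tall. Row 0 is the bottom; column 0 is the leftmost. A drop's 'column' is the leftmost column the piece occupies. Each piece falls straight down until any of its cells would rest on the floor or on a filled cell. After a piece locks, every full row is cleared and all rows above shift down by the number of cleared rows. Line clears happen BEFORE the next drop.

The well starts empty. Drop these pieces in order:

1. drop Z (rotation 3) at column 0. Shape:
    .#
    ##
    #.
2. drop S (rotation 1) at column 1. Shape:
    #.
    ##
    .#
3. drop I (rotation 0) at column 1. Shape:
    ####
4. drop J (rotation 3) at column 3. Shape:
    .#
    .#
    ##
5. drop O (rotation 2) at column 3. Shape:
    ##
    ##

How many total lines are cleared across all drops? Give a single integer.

Drop 1: Z rot3 at col 0 lands with bottom-row=0; cleared 0 line(s) (total 0); column heights now [2 3 0 0 0], max=3
Drop 2: S rot1 at col 1 lands with bottom-row=2; cleared 0 line(s) (total 0); column heights now [2 5 4 0 0], max=5
Drop 3: I rot0 at col 1 lands with bottom-row=5; cleared 0 line(s) (total 0); column heights now [2 6 6 6 6], max=6
Drop 4: J rot3 at col 3 lands with bottom-row=6; cleared 0 line(s) (total 0); column heights now [2 6 6 7 9], max=9
Drop 5: O rot2 at col 3 lands with bottom-row=9; cleared 0 line(s) (total 0); column heights now [2 6 6 11 11], max=11

Answer: 0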